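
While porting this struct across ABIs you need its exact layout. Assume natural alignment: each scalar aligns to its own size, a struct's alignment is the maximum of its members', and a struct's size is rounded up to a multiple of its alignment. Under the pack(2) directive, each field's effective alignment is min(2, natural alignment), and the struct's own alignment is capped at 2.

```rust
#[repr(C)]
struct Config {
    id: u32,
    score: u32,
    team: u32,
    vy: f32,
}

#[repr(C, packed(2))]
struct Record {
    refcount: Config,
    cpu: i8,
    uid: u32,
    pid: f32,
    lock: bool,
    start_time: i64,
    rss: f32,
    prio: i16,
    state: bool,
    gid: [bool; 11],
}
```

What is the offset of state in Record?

42

Config: 0..4  id  (4B, 4-aligned); 4..8  score  (4B, 4-aligned); 8..12  team  (4B, 4-aligned); 12..16  vy  (4B, 4-aligned); sizeof = 16, alignof = 4
0..16  refcount  (16B, 2-aligned)
16..17  cpu  (1B, 1-aligned)
17..18  -- padding (1B)
18..22  uid  (4B, 2-aligned)
22..26  pid  (4B, 2-aligned)
26..27  lock  (1B, 1-aligned)
27..28  -- padding (1B)
28..36  start_time  (8B, 2-aligned)
36..40  rss  (4B, 2-aligned)
40..42  prio  (2B, 2-aligned)
42..43  state  (1B, 1-aligned)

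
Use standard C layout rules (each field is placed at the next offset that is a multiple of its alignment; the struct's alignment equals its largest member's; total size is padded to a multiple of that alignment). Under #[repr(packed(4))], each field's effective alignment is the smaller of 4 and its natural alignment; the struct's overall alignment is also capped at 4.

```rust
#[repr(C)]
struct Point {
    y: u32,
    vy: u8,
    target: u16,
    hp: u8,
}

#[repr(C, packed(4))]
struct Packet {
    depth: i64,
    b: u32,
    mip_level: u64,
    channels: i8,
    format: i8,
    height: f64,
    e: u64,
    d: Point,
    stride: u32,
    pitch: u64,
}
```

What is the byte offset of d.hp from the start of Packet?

Point: y at 0 (size 4, align 4) → ends 4; vy at 4 (size 1, align 1) → ends 5; pad 1 to align 2 for target; target at 6 (size 2, align 2) → ends 8; hp at 8 (size 1, align 1) → ends 9; tail pad 3 to reach multiple of 4; total 12 bytes, alignment 4
depth at 0 (size 8, align 4) → ends 8
b at 8 (size 4, align 4) → ends 12
mip_level at 12 (size 8, align 4) → ends 20
channels at 20 (size 1, align 1) → ends 21
format at 21 (size 1, align 1) → ends 22
pad 2 to align 4 for height
height at 24 (size 8, align 4) → ends 32
e at 32 (size 8, align 4) → ends 40
d at 40 (size 12, align 4) → ends 52
within Point: hp at 8
40 + 8 = 48

48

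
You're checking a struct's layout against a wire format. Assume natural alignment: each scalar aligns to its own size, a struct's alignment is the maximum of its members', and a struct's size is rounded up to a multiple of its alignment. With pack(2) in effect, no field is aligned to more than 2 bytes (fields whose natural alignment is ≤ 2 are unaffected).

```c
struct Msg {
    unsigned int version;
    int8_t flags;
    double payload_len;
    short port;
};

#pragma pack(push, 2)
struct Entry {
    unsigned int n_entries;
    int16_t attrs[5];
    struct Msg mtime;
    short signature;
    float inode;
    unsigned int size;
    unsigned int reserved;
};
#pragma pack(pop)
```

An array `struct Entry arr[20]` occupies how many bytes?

Msg: 0..4  version  (4B, 4-aligned); 4..5  flags  (1B, 1-aligned); 5..8  -- padding (3B); 8..16  payload_len  (8B, 8-aligned); 16..18  port  (2B, 2-aligned); 18..24  -- tail padding (6B); sizeof = 24, alignof = 8
0..4  n_entries  (4B, 2-aligned)
4..14  attrs  (10B, 2-aligned)
14..38  mtime  (24B, 2-aligned)
38..40  signature  (2B, 2-aligned)
40..44  inode  (4B, 2-aligned)
44..48  size  (4B, 2-aligned)
48..52  reserved  (4B, 2-aligned)
sizeof = 52, alignof = 2
array of 20: 20 × 52 = 1040

1040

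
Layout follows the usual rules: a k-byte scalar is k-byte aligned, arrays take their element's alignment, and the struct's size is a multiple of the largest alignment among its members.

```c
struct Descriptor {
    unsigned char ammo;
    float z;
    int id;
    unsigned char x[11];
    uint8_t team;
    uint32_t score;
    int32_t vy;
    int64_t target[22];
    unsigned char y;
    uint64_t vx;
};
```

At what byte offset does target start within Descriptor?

@0: ammo [1B, align 1] → 1
+3 pad (align 4)
@4: z [4B, align 4] → 8
@8: id [4B, align 4] → 12
@12: x [11B, align 1] → 23
@23: team [1B, align 1] → 24
@24: score [4B, align 4] → 28
@28: vy [4B, align 4] → 32
@32: target [176B, align 8] → 208

32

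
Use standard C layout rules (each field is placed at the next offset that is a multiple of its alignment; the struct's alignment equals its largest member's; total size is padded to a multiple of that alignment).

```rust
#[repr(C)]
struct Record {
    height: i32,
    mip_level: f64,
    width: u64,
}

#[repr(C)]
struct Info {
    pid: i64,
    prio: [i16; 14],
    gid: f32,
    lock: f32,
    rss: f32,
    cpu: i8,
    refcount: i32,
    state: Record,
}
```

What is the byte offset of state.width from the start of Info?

72

Record: @0: height [4B, align 4] → 4; +4 pad (align 8); @8: mip_level [8B, align 8] → 16; @16: width [8B, align 8] → 24; size 24, align 8
@0: pid [8B, align 8] → 8
@8: prio [28B, align 2] → 36
@36: gid [4B, align 4] → 40
@40: lock [4B, align 4] → 44
@44: rss [4B, align 4] → 48
@48: cpu [1B, align 1] → 49
+3 pad (align 4)
@52: refcount [4B, align 4] → 56
@56: state [24B, align 8] → 80
within Record: width at 16
56 + 16 = 72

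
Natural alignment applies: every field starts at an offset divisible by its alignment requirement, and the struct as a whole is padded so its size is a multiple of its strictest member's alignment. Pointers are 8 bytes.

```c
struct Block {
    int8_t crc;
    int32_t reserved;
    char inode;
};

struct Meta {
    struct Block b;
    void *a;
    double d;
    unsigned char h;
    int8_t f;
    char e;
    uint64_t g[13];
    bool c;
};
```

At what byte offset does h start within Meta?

Block: crc at 0 (size 1, align 1) → ends 1; pad 3 to align 4 for reserved; reserved at 4 (size 4, align 4) → ends 8; inode at 8 (size 1, align 1) → ends 9; tail pad 3 to reach multiple of 4; total 12 bytes, alignment 4
b at 0 (size 12, align 4) → ends 12
pad 4 to align 8 for a
a at 16 (size 8, align 8) → ends 24
d at 24 (size 8, align 8) → ends 32
h at 32 (size 1, align 1) → ends 33

32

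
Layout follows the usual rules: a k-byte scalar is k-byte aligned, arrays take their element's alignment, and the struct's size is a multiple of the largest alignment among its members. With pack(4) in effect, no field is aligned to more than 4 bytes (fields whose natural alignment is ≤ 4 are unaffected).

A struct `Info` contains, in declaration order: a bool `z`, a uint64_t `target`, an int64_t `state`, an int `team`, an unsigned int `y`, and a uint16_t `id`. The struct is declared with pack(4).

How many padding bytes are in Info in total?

5

0..1  z  (1B, 1-aligned)
1..4  -- padding (3B)
4..12  target  (8B, 4-aligned)
12..20  state  (8B, 4-aligned)
20..24  team  (4B, 4-aligned)
24..28  y  (4B, 4-aligned)
28..30  id  (2B, 2-aligned)
30..32  -- tail padding (2B)
sizeof = 32, alignof = 4
data bytes 27, size 32 → padding 5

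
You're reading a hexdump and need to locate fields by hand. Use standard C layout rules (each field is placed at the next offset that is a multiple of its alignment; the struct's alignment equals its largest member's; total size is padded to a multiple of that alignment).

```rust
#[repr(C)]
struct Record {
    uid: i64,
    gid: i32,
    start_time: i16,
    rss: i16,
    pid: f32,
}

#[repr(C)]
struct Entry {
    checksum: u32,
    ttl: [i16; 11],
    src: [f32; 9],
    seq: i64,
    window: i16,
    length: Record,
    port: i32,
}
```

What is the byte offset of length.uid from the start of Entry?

Record: 0..8  uid  (8B, 8-aligned); 8..12  gid  (4B, 4-aligned); 12..14  start_time  (2B, 2-aligned); 14..16  rss  (2B, 2-aligned); 16..20  pid  (4B, 4-aligned); 20..24  -- tail padding (4B); sizeof = 24, alignof = 8
0..4  checksum  (4B, 4-aligned)
4..26  ttl  (22B, 2-aligned)
26..28  -- padding (2B)
28..64  src  (36B, 4-aligned)
64..72  seq  (8B, 8-aligned)
72..74  window  (2B, 2-aligned)
74..80  -- padding (6B)
80..104  length  (24B, 8-aligned)
within Record: uid at 0
80 + 0 = 80

80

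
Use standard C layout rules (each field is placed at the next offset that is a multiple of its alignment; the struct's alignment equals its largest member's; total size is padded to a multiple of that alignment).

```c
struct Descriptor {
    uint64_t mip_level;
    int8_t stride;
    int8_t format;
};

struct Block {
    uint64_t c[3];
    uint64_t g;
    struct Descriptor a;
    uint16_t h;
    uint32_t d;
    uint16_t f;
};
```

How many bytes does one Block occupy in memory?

Descriptor: 0..8  mip_level  (8B, 8-aligned); 8..9  stride  (1B, 1-aligned); 9..10  format  (1B, 1-aligned); 10..16  -- tail padding (6B); sizeof = 16, alignof = 8
0..24  c  (24B, 8-aligned)
24..32  g  (8B, 8-aligned)
32..48  a  (16B, 8-aligned)
48..50  h  (2B, 2-aligned)
50..52  -- padding (2B)
52..56  d  (4B, 4-aligned)
56..58  f  (2B, 2-aligned)
58..64  -- tail padding (6B)
sizeof = 64, alignof = 8

64 bytes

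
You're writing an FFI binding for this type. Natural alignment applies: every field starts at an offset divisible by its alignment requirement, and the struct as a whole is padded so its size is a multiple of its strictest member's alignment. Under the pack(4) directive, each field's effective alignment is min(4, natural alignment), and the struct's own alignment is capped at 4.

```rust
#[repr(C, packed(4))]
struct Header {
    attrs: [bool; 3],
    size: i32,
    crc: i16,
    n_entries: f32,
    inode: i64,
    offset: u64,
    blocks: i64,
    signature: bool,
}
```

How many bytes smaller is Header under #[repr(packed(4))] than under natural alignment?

natural layout:
  @0: attrs [3B, align 1] → 3
  +1 pad (align 4)
  @4: size [4B, align 4] → 8
  @8: crc [2B, align 2] → 10
  +2 pad (align 4)
  @12: n_entries [4B, align 4] → 16
  @16: inode [8B, align 8] → 24
  @24: offset [8B, align 8] → 32
  @32: blocks [8B, align 8] → 40
  @40: signature [1B, align 1] → 41
  +7 tail pad (align 8)
  size 48, align 8
packed(4) layout:
  @0: attrs [3B, align 1] → 3
  +1 pad (align 4)
  @4: size [4B, align 4] → 8
  @8: crc [2B, align 2] → 10
  +2 pad (align 4)
  @12: n_entries [4B, align 4] → 16
  @16: inode [8B, align 4] → 24
  @24: offset [8B, align 4] → 32
  @32: blocks [8B, align 4] → 40
  @40: signature [1B, align 1] → 41
  +3 tail pad (align 4)
  size 44, align 4
48 − 44 = 4

4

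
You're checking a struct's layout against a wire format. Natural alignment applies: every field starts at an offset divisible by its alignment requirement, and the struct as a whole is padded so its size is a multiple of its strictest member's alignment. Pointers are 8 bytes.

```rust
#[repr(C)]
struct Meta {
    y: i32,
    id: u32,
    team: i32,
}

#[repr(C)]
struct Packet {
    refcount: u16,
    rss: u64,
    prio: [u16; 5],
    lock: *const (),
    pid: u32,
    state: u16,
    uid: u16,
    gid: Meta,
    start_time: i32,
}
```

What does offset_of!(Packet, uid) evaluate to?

Meta: 0..4  y  (4B, 4-aligned); 4..8  id  (4B, 4-aligned); 8..12  team  (4B, 4-aligned); sizeof = 12, alignof = 4
0..2  refcount  (2B, 2-aligned)
2..8  -- padding (6B)
8..16  rss  (8B, 8-aligned)
16..26  prio  (10B, 2-aligned)
26..32  -- padding (6B)
32..40  lock  (8B, 8-aligned)
40..44  pid  (4B, 4-aligned)
44..46  state  (2B, 2-aligned)
46..48  uid  (2B, 2-aligned)

46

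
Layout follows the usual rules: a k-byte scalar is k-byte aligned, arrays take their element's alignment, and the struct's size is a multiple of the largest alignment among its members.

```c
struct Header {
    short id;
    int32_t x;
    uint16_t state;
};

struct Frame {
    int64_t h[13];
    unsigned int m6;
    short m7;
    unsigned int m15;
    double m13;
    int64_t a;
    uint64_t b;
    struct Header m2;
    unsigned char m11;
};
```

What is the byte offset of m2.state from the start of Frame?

Header: 0..2  id  (2B, 2-aligned); 2..4  -- padding (2B); 4..8  x  (4B, 4-aligned); 8..10  state  (2B, 2-aligned); 10..12  -- tail padding (2B); sizeof = 12, alignof = 4
0..104  h  (104B, 8-aligned)
104..108  m6  (4B, 4-aligned)
108..110  m7  (2B, 2-aligned)
110..112  -- padding (2B)
112..116  m15  (4B, 4-aligned)
116..120  -- padding (4B)
120..128  m13  (8B, 8-aligned)
128..136  a  (8B, 8-aligned)
136..144  b  (8B, 8-aligned)
144..156  m2  (12B, 4-aligned)
within Header: state at 8
144 + 8 = 152

152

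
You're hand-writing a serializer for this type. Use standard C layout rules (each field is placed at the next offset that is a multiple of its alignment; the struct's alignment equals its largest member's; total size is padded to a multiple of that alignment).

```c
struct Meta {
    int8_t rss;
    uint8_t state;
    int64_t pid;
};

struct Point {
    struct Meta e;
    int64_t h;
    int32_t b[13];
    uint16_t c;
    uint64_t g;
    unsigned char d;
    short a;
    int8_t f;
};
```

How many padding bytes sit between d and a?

Meta: 0..1  rss  (1B, 1-aligned); 1..2  state  (1B, 1-aligned); 2..8  -- padding (6B); 8..16  pid  (8B, 8-aligned); sizeof = 16, alignof = 8
0..16  e  (16B, 8-aligned)
16..24  h  (8B, 8-aligned)
24..76  b  (52B, 4-aligned)
76..78  c  (2B, 2-aligned)
78..80  -- padding (2B)
80..88  g  (8B, 8-aligned)
88..89  d  (1B, 1-aligned)
89..90  -- padding (1B)
90..92  a  (2B, 2-aligned)

1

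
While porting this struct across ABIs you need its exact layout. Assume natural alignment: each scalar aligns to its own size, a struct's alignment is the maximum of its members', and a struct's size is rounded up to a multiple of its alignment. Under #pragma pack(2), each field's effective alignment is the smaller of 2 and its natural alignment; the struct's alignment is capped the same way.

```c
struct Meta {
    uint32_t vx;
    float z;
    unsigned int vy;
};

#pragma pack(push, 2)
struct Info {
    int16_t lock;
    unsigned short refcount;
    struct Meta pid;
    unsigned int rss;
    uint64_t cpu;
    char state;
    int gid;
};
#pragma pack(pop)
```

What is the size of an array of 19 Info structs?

Meta: 0..4  vx  (4B, 4-aligned); 4..8  z  (4B, 4-aligned); 8..12  vy  (4B, 4-aligned); sizeof = 12, alignof = 4
0..2  lock  (2B, 2-aligned)
2..4  refcount  (2B, 2-aligned)
4..16  pid  (12B, 2-aligned)
16..20  rss  (4B, 2-aligned)
20..28  cpu  (8B, 2-aligned)
28..29  state  (1B, 1-aligned)
29..30  -- padding (1B)
30..34  gid  (4B, 2-aligned)
sizeof = 34, alignof = 2
array of 19: 19 × 34 = 646

646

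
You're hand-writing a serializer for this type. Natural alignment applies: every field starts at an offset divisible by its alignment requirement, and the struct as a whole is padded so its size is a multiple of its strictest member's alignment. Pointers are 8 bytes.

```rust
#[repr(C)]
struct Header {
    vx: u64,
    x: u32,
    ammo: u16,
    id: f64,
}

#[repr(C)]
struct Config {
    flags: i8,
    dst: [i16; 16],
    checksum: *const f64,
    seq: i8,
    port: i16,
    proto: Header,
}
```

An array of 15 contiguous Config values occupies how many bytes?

1200

Header: @0: vx [8B, align 8] → 8; @8: x [4B, align 4] → 12; @12: ammo [2B, align 2] → 14; +2 pad (align 8); @16: id [8B, align 8] → 24; size 24, align 8
@0: flags [1B, align 1] → 1
+1 pad (align 2)
@2: dst [32B, align 2] → 34
+6 pad (align 8)
@40: checksum [8B, align 8] → 48
@48: seq [1B, align 1] → 49
+1 pad (align 2)
@50: port [2B, align 2] → 52
+4 pad (align 8)
@56: proto [24B, align 8] → 80
size 80, align 8
array of 15: 15 × 80 = 1200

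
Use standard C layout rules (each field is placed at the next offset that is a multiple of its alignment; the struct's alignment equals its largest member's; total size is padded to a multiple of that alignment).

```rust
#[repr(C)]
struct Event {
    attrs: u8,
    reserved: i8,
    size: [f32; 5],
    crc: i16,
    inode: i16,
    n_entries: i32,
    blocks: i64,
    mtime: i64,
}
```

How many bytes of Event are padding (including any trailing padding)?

@0: attrs [1B, align 1] → 1
@1: reserved [1B, align 1] → 2
+2 pad (align 4)
@4: size [20B, align 4] → 24
@24: crc [2B, align 2] → 26
@26: inode [2B, align 2] → 28
@28: n_entries [4B, align 4] → 32
@32: blocks [8B, align 8] → 40
@40: mtime [8B, align 8] → 48
size 48, align 8
data bytes 46, size 48 → padding 2

2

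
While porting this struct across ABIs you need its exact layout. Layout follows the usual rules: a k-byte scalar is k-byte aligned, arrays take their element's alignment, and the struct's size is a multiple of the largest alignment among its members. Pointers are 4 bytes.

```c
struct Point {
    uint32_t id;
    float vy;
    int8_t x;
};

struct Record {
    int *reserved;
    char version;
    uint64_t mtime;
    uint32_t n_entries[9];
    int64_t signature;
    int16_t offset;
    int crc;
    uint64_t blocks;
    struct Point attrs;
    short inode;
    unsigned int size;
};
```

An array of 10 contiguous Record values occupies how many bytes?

Point: id at 0 (size 4, align 4) → ends 4; vy at 4 (size 4, align 4) → ends 8; x at 8 (size 1, align 1) → ends 9; tail pad 3 to reach multiple of 4; total 12 bytes, alignment 4
reserved at 0 (size 4, align 4) → ends 4
version at 4 (size 1, align 1) → ends 5
pad 3 to align 8 for mtime
mtime at 8 (size 8, align 8) → ends 16
n_entries at 16 (size 36, align 4) → ends 52
pad 4 to align 8 for signature
signature at 56 (size 8, align 8) → ends 64
offset at 64 (size 2, align 2) → ends 66
pad 2 to align 4 for crc
crc at 68 (size 4, align 4) → ends 72
blocks at 72 (size 8, align 8) → ends 80
attrs at 80 (size 12, align 4) → ends 92
inode at 92 (size 2, align 2) → ends 94
pad 2 to align 4 for size
size at 96 (size 4, align 4) → ends 100
tail pad 4 to reach multiple of 8
total 104 bytes, alignment 8
array of 10: 10 × 104 = 1040

1040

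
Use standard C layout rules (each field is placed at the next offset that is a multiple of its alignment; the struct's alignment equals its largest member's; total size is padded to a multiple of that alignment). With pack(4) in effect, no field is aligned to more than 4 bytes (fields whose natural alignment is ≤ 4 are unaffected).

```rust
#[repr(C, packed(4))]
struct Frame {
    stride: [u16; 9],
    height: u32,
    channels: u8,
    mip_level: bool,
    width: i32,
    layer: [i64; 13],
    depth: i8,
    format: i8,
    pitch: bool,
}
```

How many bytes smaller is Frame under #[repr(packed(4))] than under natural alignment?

natural layout:
  @0: stride [18B, align 2] → 18
  +2 pad (align 4)
  @20: height [4B, align 4] → 24
  @24: channels [1B, align 1] → 25
  @25: mip_level [1B, align 1] → 26
  +2 pad (align 4)
  @28: width [4B, align 4] → 32
  @32: layer [104B, align 8] → 136
  @136: depth [1B, align 1] → 137
  @137: format [1B, align 1] → 138
  @138: pitch [1B, align 1] → 139
  +5 tail pad (align 8)
  size 144, align 8
packed(4) layout:
  @0: stride [18B, align 2] → 18
  +2 pad (align 4)
  @20: height [4B, align 4] → 24
  @24: channels [1B, align 1] → 25
  @25: mip_level [1B, align 1] → 26
  +2 pad (align 4)
  @28: width [4B, align 4] → 32
  @32: layer [104B, align 4] → 136
  @136: depth [1B, align 1] → 137
  @137: format [1B, align 1] → 138
  @138: pitch [1B, align 1] → 139
  +1 tail pad (align 4)
  size 140, align 4
144 − 140 = 4

4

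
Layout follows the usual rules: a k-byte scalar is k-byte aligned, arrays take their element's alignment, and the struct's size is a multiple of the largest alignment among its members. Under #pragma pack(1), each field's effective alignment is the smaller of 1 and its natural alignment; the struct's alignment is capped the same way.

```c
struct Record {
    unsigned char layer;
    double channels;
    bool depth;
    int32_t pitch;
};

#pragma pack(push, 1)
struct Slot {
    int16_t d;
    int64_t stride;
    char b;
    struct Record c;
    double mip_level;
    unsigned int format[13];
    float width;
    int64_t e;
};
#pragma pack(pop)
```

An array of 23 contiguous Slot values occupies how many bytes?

2461

Record: 0..1  layer  (1B, 1-aligned); 1..8  -- padding (7B); 8..16  channels  (8B, 8-aligned); 16..17  depth  (1B, 1-aligned); 17..20  -- padding (3B); 20..24  pitch  (4B, 4-aligned); sizeof = 24, alignof = 8
0..2  d  (2B, 1-aligned)
2..10  stride  (8B, 1-aligned)
10..11  b  (1B, 1-aligned)
11..35  c  (24B, 1-aligned)
35..43  mip_level  (8B, 1-aligned)
43..95  format  (52B, 1-aligned)
95..99  width  (4B, 1-aligned)
99..107  e  (8B, 1-aligned)
sizeof = 107, alignof = 1
array of 23: 23 × 107 = 2461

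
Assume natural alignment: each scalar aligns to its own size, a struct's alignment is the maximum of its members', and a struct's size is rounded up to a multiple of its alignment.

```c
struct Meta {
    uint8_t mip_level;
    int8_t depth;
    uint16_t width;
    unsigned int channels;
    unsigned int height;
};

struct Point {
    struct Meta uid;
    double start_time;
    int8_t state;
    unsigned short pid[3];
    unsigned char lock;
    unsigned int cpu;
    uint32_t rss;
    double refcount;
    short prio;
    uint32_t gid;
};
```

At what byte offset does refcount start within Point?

Meta: 0..1  mip_level  (1B, 1-aligned); 1..2  depth  (1B, 1-aligned); 2..4  width  (2B, 2-aligned); 4..8  channels  (4B, 4-aligned); 8..12  height  (4B, 4-aligned); sizeof = 12, alignof = 4
0..12  uid  (12B, 4-aligned)
12..16  -- padding (4B)
16..24  start_time  (8B, 8-aligned)
24..25  state  (1B, 1-aligned)
25..26  -- padding (1B)
26..32  pid  (6B, 2-aligned)
32..33  lock  (1B, 1-aligned)
33..36  -- padding (3B)
36..40  cpu  (4B, 4-aligned)
40..44  rss  (4B, 4-aligned)
44..48  -- padding (4B)
48..56  refcount  (8B, 8-aligned)

48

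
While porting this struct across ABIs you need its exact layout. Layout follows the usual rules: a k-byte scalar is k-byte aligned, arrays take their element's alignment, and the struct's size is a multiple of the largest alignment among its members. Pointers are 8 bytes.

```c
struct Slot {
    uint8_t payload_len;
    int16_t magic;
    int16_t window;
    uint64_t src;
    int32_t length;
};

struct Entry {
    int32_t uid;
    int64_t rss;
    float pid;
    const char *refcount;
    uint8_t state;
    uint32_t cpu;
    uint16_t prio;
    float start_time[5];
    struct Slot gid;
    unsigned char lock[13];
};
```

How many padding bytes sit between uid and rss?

4

Slot: 0..1  payload_len  (1B, 1-aligned); 1..2  -- padding (1B); 2..4  magic  (2B, 2-aligned); 4..6  window  (2B, 2-aligned); 6..8  -- padding (2B); 8..16  src  (8B, 8-aligned); 16..20  length  (4B, 4-aligned); 20..24  -- tail padding (4B); sizeof = 24, alignof = 8
0..4  uid  (4B, 4-aligned)
4..8  -- padding (4B)
8..16  rss  (8B, 8-aligned)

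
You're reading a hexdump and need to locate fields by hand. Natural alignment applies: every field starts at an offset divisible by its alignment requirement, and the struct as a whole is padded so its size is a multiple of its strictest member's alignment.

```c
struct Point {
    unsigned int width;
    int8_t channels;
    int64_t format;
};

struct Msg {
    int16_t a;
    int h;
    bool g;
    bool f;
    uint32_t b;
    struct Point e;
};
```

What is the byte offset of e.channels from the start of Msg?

20

Point: 0..4  width  (4B, 4-aligned); 4..5  channels  (1B, 1-aligned); 5..8  -- padding (3B); 8..16  format  (8B, 8-aligned); sizeof = 16, alignof = 8
0..2  a  (2B, 2-aligned)
2..4  -- padding (2B)
4..8  h  (4B, 4-aligned)
8..9  g  (1B, 1-aligned)
9..10  f  (1B, 1-aligned)
10..12  -- padding (2B)
12..16  b  (4B, 4-aligned)
16..32  e  (16B, 8-aligned)
within Point: channels at 4
16 + 4 = 20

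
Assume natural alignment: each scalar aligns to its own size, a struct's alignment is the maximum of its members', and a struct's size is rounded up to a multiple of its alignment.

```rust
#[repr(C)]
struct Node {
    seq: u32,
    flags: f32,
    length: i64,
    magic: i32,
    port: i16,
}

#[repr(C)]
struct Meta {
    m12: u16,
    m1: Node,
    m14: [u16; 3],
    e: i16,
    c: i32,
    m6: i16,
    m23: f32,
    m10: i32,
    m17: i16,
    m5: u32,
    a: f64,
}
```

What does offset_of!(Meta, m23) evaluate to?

48

Node: 0..4  seq  (4B, 4-aligned); 4..8  flags  (4B, 4-aligned); 8..16  length  (8B, 8-aligned); 16..20  magic  (4B, 4-aligned); 20..22  port  (2B, 2-aligned); 22..24  -- tail padding (2B); sizeof = 24, alignof = 8
0..2  m12  (2B, 2-aligned)
2..8  -- padding (6B)
8..32  m1  (24B, 8-aligned)
32..38  m14  (6B, 2-aligned)
38..40  e  (2B, 2-aligned)
40..44  c  (4B, 4-aligned)
44..46  m6  (2B, 2-aligned)
46..48  -- padding (2B)
48..52  m23  (4B, 4-aligned)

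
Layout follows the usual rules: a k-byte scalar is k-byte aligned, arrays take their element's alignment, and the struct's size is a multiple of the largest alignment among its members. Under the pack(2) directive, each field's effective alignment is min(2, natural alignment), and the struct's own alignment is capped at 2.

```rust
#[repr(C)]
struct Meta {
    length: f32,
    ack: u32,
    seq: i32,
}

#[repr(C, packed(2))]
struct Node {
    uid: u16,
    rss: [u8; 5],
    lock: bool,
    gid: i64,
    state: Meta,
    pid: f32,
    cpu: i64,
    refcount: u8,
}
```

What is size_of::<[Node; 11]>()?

Meta: length at 0 (size 4, align 4) → ends 4; ack at 4 (size 4, align 4) → ends 8; seq at 8 (size 4, align 4) → ends 12; total 12 bytes, alignment 4
uid at 0 (size 2, align 2) → ends 2
rss at 2 (size 5, align 1) → ends 7
lock at 7 (size 1, align 1) → ends 8
gid at 8 (size 8, align 2) → ends 16
state at 16 (size 12, align 2) → ends 28
pid at 28 (size 4, align 2) → ends 32
cpu at 32 (size 8, align 2) → ends 40
refcount at 40 (size 1, align 1) → ends 41
tail pad 1 to reach multiple of 2
total 42 bytes, alignment 2
array of 11: 11 × 42 = 462

462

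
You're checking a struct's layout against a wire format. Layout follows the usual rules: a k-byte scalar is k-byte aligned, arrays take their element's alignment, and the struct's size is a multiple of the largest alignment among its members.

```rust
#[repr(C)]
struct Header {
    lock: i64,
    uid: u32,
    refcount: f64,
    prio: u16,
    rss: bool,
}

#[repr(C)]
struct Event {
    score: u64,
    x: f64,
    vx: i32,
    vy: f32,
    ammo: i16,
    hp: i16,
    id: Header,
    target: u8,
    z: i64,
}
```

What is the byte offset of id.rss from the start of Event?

Header: @0: lock [8B, align 8] → 8; @8: uid [4B, align 4] → 12; +4 pad (align 8); @16: refcount [8B, align 8] → 24; @24: prio [2B, align 2] → 26; @26: rss [1B, align 1] → 27; +5 tail pad (align 8); size 32, align 8
@0: score [8B, align 8] → 8
@8: x [8B, align 8] → 16
@16: vx [4B, align 4] → 20
@20: vy [4B, align 4] → 24
@24: ammo [2B, align 2] → 26
@26: hp [2B, align 2] → 28
+4 pad (align 8)
@32: id [32B, align 8] → 64
within Header: rss at 26
32 + 26 = 58

58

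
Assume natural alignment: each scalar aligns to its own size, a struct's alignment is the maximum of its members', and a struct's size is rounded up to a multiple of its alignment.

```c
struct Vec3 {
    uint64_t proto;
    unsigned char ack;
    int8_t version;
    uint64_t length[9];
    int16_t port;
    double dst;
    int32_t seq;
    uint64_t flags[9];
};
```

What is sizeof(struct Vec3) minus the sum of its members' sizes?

16

proto at 0 (size 8, align 8) → ends 8
ack at 8 (size 1, align 1) → ends 9
version at 9 (size 1, align 1) → ends 10
pad 6 to align 8 for length
length at 16 (size 72, align 8) → ends 88
port at 88 (size 2, align 2) → ends 90
pad 6 to align 8 for dst
dst at 96 (size 8, align 8) → ends 104
seq at 104 (size 4, align 4) → ends 108
pad 4 to align 8 for flags
flags at 112 (size 72, align 8) → ends 184
total 184 bytes, alignment 8
data bytes 168, size 184 → padding 16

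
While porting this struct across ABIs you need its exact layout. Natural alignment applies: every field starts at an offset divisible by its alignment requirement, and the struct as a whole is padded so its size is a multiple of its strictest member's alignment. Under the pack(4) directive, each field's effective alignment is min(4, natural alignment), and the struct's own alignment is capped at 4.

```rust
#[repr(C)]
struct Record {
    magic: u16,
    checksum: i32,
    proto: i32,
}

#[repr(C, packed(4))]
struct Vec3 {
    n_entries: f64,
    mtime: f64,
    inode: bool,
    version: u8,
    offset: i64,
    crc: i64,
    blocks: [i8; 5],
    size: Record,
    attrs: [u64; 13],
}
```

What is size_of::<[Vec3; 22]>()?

3520

Record: @0: magic [2B, align 2] → 2; +2 pad (align 4); @4: checksum [4B, align 4] → 8; @8: proto [4B, align 4] → 12; size 12, align 4
@0: n_entries [8B, align 4] → 8
@8: mtime [8B, align 4] → 16
@16: inode [1B, align 1] → 17
@17: version [1B, align 1] → 18
+2 pad (align 4)
@20: offset [8B, align 4] → 28
@28: crc [8B, align 4] → 36
@36: blocks [5B, align 1] → 41
+3 pad (align 4)
@44: size [12B, align 4] → 56
@56: attrs [104B, align 4] → 160
size 160, align 4
array of 22: 22 × 160 = 3520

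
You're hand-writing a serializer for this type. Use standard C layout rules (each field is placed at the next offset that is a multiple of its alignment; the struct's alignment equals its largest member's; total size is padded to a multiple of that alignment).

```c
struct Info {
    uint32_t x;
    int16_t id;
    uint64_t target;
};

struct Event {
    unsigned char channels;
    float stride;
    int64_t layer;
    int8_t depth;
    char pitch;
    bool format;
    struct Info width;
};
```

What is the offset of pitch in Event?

17

Info: 0..4  x  (4B, 4-aligned); 4..6  id  (2B, 2-aligned); 6..8  -- padding (2B); 8..16  target  (8B, 8-aligned); sizeof = 16, alignof = 8
0..1  channels  (1B, 1-aligned)
1..4  -- padding (3B)
4..8  stride  (4B, 4-aligned)
8..16  layer  (8B, 8-aligned)
16..17  depth  (1B, 1-aligned)
17..18  pitch  (1B, 1-aligned)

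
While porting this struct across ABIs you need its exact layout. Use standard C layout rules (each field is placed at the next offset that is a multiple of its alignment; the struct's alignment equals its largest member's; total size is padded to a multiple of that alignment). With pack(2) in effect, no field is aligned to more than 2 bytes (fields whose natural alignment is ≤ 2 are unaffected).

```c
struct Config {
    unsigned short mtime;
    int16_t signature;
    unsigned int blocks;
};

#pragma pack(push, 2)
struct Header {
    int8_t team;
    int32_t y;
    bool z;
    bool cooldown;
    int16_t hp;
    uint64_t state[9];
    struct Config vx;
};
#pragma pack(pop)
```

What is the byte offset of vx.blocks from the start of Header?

86

Config: mtime at 0 (size 2, align 2) → ends 2; signature at 2 (size 2, align 2) → ends 4; blocks at 4 (size 4, align 4) → ends 8; total 8 bytes, alignment 4
team at 0 (size 1, align 1) → ends 1
pad 1 to align 2 for y
y at 2 (size 4, align 2) → ends 6
z at 6 (size 1, align 1) → ends 7
cooldown at 7 (size 1, align 1) → ends 8
hp at 8 (size 2, align 2) → ends 10
state at 10 (size 72, align 2) → ends 82
vx at 82 (size 8, align 2) → ends 90
within Config: blocks at 4
82 + 4 = 86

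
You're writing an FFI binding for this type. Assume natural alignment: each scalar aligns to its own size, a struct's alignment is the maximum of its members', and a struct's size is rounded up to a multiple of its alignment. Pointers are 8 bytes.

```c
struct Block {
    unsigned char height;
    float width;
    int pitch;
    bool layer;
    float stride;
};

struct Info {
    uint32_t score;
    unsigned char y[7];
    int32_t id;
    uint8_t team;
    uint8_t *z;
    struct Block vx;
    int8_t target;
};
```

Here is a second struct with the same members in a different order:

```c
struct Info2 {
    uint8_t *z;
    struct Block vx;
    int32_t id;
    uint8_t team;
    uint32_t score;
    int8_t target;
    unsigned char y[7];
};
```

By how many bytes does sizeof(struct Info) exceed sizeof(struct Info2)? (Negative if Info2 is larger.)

Block: @0: height [1B, align 1] → 1; +3 pad (align 4); @4: width [4B, align 4] → 8; @8: pitch [4B, align 4] → 12; @12: layer [1B, align 1] → 13; +3 pad (align 4); @16: stride [4B, align 4] → 20; size 20, align 4
@0: score [4B, align 4] → 4
@4: y [7B, align 1] → 11
+1 pad (align 4)
@12: id [4B, align 4] → 16
@16: team [1B, align 1] → 17
+7 pad (align 8)
@24: z [8B, align 8] → 32
@32: vx [20B, align 4] → 52
@52: target [1B, align 1] → 53
+3 tail pad (align 8)
size 56, align 8
— Info2 —
@0: z [8B, align 8] → 8
@8: vx [20B, align 4] → 28
@28: id [4B, align 4] → 32
@32: team [1B, align 1] → 33
+3 pad (align 4)
@36: score [4B, align 4] → 40
@40: target [1B, align 1] → 41
@41: y [7B, align 1] → 48
size 48, align 8
56 − 48 = 8

8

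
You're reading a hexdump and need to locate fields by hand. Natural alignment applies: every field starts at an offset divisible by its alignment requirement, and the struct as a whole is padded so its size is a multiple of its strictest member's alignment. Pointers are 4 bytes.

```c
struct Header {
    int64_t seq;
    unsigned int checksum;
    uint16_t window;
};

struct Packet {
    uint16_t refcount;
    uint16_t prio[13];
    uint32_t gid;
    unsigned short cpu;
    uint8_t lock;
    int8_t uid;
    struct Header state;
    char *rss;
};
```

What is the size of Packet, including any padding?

Header: 0..8  seq  (8B, 8-aligned); 8..12  checksum  (4B, 4-aligned); 12..14  window  (2B, 2-aligned); 14..16  -- tail padding (2B); sizeof = 16, alignof = 8
0..2  refcount  (2B, 2-aligned)
2..28  prio  (26B, 2-aligned)
28..32  gid  (4B, 4-aligned)
32..34  cpu  (2B, 2-aligned)
34..35  lock  (1B, 1-aligned)
35..36  uid  (1B, 1-aligned)
36..40  -- padding (4B)
40..56  state  (16B, 8-aligned)
56..60  rss  (4B, 4-aligned)
60..64  -- tail padding (4B)
sizeof = 64, alignof = 8

64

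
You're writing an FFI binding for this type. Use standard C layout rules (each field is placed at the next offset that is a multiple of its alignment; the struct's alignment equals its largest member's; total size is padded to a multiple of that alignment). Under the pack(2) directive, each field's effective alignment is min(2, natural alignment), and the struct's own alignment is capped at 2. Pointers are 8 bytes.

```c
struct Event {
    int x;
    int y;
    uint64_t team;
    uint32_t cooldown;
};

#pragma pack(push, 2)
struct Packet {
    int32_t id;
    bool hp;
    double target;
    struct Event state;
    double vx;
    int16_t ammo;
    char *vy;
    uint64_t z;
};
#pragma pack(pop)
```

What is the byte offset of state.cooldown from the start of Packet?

30

Event: 0..4  x  (4B, 4-aligned); 4..8  y  (4B, 4-aligned); 8..16  team  (8B, 8-aligned); 16..20  cooldown  (4B, 4-aligned); 20..24  -- tail padding (4B); sizeof = 24, alignof = 8
0..4  id  (4B, 2-aligned)
4..5  hp  (1B, 1-aligned)
5..6  -- padding (1B)
6..14  target  (8B, 2-aligned)
14..38  state  (24B, 2-aligned)
within Event: cooldown at 16
14 + 16 = 30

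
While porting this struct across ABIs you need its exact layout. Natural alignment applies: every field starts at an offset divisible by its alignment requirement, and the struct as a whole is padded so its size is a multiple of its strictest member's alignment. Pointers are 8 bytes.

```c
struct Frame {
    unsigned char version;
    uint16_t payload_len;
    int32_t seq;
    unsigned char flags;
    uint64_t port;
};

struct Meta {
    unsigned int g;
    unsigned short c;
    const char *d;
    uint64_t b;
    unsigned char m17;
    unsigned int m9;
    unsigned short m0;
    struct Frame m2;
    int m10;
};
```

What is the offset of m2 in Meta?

Frame: version at 0 (size 1, align 1) → ends 1; pad 1 to align 2 for payload_len; payload_len at 2 (size 2, align 2) → ends 4; seq at 4 (size 4, align 4) → ends 8; flags at 8 (size 1, align 1) → ends 9; pad 7 to align 8 for port; port at 16 (size 8, align 8) → ends 24; total 24 bytes, alignment 8
g at 0 (size 4, align 4) → ends 4
c at 4 (size 2, align 2) → ends 6
pad 2 to align 8 for d
d at 8 (size 8, align 8) → ends 16
b at 16 (size 8, align 8) → ends 24
m17 at 24 (size 1, align 1) → ends 25
pad 3 to align 4 for m9
m9 at 28 (size 4, align 4) → ends 32
m0 at 32 (size 2, align 2) → ends 34
pad 6 to align 8 for m2
m2 at 40 (size 24, align 8) → ends 64

40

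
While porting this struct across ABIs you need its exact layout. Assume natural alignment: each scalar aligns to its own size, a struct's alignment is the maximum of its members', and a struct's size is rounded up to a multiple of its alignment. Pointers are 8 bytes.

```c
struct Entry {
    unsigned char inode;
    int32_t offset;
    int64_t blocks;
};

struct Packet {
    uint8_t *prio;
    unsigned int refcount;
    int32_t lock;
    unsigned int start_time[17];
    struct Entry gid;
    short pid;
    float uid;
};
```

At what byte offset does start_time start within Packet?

16

Entry: @0: inode [1B, align 1] → 1; +3 pad (align 4); @4: offset [4B, align 4] → 8; @8: blocks [8B, align 8] → 16; size 16, align 8
@0: prio [8B, align 8] → 8
@8: refcount [4B, align 4] → 12
@12: lock [4B, align 4] → 16
@16: start_time [68B, align 4] → 84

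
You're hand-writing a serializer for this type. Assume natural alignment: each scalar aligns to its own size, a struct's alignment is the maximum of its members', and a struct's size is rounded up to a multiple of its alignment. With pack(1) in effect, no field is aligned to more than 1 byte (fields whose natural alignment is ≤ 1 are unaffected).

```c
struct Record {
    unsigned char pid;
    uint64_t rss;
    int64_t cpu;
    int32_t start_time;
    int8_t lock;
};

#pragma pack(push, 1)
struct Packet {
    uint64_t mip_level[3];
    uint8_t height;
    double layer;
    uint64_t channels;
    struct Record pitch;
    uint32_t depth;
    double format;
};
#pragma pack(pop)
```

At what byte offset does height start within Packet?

24

Record: 0..1  pid  (1B, 1-aligned); 1..8  -- padding (7B); 8..16  rss  (8B, 8-aligned); 16..24  cpu  (8B, 8-aligned); 24..28  start_time  (4B, 4-aligned); 28..29  lock  (1B, 1-aligned); 29..32  -- tail padding (3B); sizeof = 32, alignof = 8
0..24  mip_level  (24B, 1-aligned)
24..25  height  (1B, 1-aligned)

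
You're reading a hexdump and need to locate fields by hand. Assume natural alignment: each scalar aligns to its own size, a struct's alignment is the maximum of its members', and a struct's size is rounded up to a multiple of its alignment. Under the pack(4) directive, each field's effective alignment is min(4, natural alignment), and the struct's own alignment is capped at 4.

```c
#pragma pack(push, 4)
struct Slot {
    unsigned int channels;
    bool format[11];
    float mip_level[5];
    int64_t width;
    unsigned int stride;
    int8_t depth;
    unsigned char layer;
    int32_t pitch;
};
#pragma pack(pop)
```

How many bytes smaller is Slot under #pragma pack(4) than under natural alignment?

natural layout:
  @0: channels [4B, align 4] → 4
  @4: format [11B, align 1] → 15
  +1 pad (align 4)
  @16: mip_level [20B, align 4] → 36
  +4 pad (align 8)
  @40: width [8B, align 8] → 48
  @48: stride [4B, align 4] → 52
  @52: depth [1B, align 1] → 53
  @53: layer [1B, align 1] → 54
  +2 pad (align 4)
  @56: pitch [4B, align 4] → 60
  +4 tail pad (align 8)
  size 64, align 8
packed(4) layout:
  @0: channels [4B, align 4] → 4
  @4: format [11B, align 1] → 15
  +1 pad (align 4)
  @16: mip_level [20B, align 4] → 36
  @36: width [8B, align 4] → 44
  @44: stride [4B, align 4] → 48
  @48: depth [1B, align 1] → 49
  @49: layer [1B, align 1] → 50
  +2 pad (align 4)
  @52: pitch [4B, align 4] → 56
  size 56, align 4
64 − 56 = 8

8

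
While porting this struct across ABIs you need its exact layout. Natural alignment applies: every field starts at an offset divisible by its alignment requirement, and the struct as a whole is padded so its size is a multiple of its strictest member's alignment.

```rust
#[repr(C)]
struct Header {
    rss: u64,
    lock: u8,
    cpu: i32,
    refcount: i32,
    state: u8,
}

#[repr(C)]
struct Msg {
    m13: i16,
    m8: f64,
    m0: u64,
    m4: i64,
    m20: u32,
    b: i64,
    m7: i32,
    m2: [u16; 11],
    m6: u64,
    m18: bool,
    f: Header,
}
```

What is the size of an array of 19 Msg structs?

2280

Header: @0: rss [8B, align 8] → 8; @8: lock [1B, align 1] → 9; +3 pad (align 4); @12: cpu [4B, align 4] → 16; @16: refcount [4B, align 4] → 20; @20: state [1B, align 1] → 21; +3 tail pad (align 8); size 24, align 8
@0: m13 [2B, align 2] → 2
+6 pad (align 8)
@8: m8 [8B, align 8] → 16
@16: m0 [8B, align 8] → 24
@24: m4 [8B, align 8] → 32
@32: m20 [4B, align 4] → 36
+4 pad (align 8)
@40: b [8B, align 8] → 48
@48: m7 [4B, align 4] → 52
@52: m2 [22B, align 2] → 74
+6 pad (align 8)
@80: m6 [8B, align 8] → 88
@88: m18 [1B, align 1] → 89
+7 pad (align 8)
@96: f [24B, align 8] → 120
size 120, align 8
array of 19: 19 × 120 = 2280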